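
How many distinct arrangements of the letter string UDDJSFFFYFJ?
11! / (4! × 1! × 2! × 2! × 1! × 1!) = 415800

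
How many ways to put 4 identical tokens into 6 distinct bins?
C(4+6-1, 6-1) = C(9, 5) = 126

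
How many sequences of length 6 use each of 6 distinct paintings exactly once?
6! = 720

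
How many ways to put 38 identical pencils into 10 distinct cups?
C(38+10-1, 10-1) = C(47, 9) = 1362649145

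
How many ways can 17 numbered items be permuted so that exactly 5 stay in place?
Choose the 5 fixed points C(17,5) = 6188, derange the rest: !12 = Σ_{j=0}^{12} (-1)^j·12!/j! = 479001600 - 479001600 + 239500800 - 79833600 + 19958400 - 3991680 + 665280 - 95040 + 11880 - 1320 + 132 - 12 + 1 = 176214841. Product = 6188 × 176214841 = 1090417436108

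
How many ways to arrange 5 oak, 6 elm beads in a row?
11! / (5! × 6!) = 462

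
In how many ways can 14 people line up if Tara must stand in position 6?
Fix one position: (14-1)! = 6227020800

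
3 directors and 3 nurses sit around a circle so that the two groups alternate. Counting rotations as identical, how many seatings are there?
Fix one of the directors: (3-1)! ways for the remaining directors, × 3! ways for the nurses = 2 × 6 = 12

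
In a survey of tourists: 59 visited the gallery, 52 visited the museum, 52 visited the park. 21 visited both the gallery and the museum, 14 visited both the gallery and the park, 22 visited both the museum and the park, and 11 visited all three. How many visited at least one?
|A∪B∪C| = 59+52+52-21-14-22+11 = 117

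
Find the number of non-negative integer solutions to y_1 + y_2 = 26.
C(26+2-1, 2-1) = C(27, 1) = 27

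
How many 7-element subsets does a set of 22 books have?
C(22,7) = 22!/(7!×15!) = 170544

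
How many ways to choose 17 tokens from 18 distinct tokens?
C(18,17) = 18!/(17!×1!) = 18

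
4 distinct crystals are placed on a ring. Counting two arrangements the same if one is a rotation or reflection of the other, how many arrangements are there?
(4-1)!/2 = 6/2 = 3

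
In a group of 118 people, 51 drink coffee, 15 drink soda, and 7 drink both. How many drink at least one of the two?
|A∪B| = |A| + |B| - |A∩B| = 51 + 15 - 7 = 59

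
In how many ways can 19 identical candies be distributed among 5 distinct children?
C(19+5-1, 5-1) = C(23, 4) = 8855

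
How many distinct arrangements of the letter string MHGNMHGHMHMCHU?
14! / (2! × 5! × 4! × 1! × 1! × 1!) = 15135120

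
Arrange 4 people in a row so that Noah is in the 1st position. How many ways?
Fix one position: (4-1)! = 6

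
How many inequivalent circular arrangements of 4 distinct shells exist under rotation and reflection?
(4-1)!/2 = 6/2 = 3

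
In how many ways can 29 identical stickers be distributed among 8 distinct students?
C(29+8-1, 8-1) = C(36, 7) = 8347680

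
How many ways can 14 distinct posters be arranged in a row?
14! = 87178291200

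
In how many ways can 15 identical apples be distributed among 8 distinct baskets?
C(15+8-1, 8-1) = C(22, 7) = 170544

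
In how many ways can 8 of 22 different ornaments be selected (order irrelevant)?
C(22,8) = 22!/(8!×14!) = 319770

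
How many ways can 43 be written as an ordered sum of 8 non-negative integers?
C(43+8-1, 8-1) = C(50, 7) = 99884400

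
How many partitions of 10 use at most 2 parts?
By conjugation, equals partitions of 10 into parts ≤ 2. Let r_j(i) = number of partitions of i into parts ≤ j, for i = 0..10. r_1(i) = 1 for all i; r_j(i) = r_{j-1}(i) + r_j(i-j). Rows j = 2..2: ≤2: 1 1 2 2 3 3 4 4 5 5 6. r_2(10) = 6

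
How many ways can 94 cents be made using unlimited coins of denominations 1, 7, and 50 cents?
Coefficient of x^94 in 1/(1-x^1) · 1/(1-x^7) · 1/(1-x^50). Case on j = number of 50-cent coins (j = 0..1); remainder r = 94 - 50j is made from {1,7} in ⌊r/7⌋+1 ways. r = 94, 44 → 14 + 7 = 21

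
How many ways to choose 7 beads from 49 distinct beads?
C(49,7) = 49!/(7!×42!) = 85900584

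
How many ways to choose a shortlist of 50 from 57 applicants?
C(57,50) = 57!/(50!×7!) = 264385836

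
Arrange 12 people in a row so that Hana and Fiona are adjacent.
Treat as block: (12-1)! × 2! = 39916800 × 2 = 79833600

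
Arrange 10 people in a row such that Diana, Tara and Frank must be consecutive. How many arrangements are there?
Treat the 3 as one block: (10-3+1)! × 3! = 40320 × 6 = 241920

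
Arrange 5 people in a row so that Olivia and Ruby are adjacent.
Treat as block: (5-1)! × 2! = 24 × 2 = 48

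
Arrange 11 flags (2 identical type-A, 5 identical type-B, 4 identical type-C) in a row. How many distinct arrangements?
11! / (2! × 5! × 4!) = 6930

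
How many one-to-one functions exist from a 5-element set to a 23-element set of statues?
P(23,5) = 23!/(23-5)! = 4037880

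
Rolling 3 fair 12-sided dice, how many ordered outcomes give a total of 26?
Coefficient of x^26 in (x + x² + ... + x^12)^3. By inclusion-exclusion on dice exceeding 12: Σ_j (-1)^j C(3,j)·C(26-1-12j, 2) = C(3,0)·C(25,2) - C(3,1)·C(13,2) = 1·300 - 3·78 = 66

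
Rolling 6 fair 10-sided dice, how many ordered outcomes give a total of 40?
Coefficient of x^40 in (x + x² + ... + x^10)^6. By inclusion-exclusion on dice exceeding 10: Σ_j (-1)^j C(6,j)·C(40-1-10j, 5) = C(6,0)·C(39,5) - C(6,1)·C(29,5) + C(6,2)·C(19,5) - C(6,3)·C(9,5) = 1·575757 - 6·118755 + 15·11628 - 20·126 = 35127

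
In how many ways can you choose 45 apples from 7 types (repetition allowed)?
C(45+7-1, 7-1) = C(51, 6) = 18009460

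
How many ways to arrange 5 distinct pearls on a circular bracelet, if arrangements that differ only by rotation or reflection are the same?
(5-1)!/2 = 24/2 = 12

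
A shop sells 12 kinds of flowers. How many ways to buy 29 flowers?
C(29+12-1, 12-1) = C(40, 11) = 2311801440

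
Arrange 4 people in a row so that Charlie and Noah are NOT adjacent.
Total - adjacent = 4! - (4-1)!×2 = 24 - 12 = 12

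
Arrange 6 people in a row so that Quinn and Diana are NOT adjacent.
Total - adjacent = 6! - (6-1)!×2 = 720 - 240 = 480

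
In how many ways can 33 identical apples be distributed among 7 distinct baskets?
C(33+7-1, 7-1) = C(39, 6) = 3262623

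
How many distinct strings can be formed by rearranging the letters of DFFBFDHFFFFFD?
13! / (1! × 1! × 3! × 8!) = 25740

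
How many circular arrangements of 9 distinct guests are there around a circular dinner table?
Circular: fix one position, arrange the rest. (9-1)! = 40320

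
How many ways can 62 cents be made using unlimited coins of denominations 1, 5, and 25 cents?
Coefficient of x^62 in 1/(1-x^1) · 1/(1-x^5) · 1/(1-x^25). Case on j = number of 25-cent coins (j = 0..2); remainder r = 62 - 25j is made from {1,5} in ⌊r/5⌋+1 ways. r = 62, 37, 12 → 13 + 8 + 3 = 24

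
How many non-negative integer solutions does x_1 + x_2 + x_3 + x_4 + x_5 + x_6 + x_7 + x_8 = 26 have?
C(26+8-1, 8-1) = C(33, 7) = 4272048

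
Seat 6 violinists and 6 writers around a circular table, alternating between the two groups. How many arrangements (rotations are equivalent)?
Fix one of the violinists: (6-1)! ways for the remaining violinists, × 6! ways for the writers = 120 × 720 = 86400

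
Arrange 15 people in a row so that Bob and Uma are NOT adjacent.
Total - adjacent = 15! - (15-1)!×2 = 1307674368000 - 174356582400 = 1133317785600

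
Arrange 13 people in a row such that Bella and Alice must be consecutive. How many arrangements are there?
Treat the 2 as one block: (13-2+1)! × 2! = 479001600 × 2 = 958003200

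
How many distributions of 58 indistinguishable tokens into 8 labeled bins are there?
C(58+8-1, 8-1) = C(65, 7) = 696190560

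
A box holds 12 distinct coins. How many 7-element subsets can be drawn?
C(12,7) = 12!/(7!×5!) = 792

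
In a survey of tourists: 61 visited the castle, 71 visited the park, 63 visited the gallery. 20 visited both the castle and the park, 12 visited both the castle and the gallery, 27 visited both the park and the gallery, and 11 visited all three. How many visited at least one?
|A∪B∪C| = 61+71+63-20-12-27+11 = 147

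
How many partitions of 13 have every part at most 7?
Let r_j(i) = number of partitions of i into parts ≤ j, for i = 0..13. r_1(i) = 1 for all i; r_j(i) = r_{j-1}(i) + r_j(i-j). Rows j = 2..7: ≤2: 1 1 2 2 3 3 4 4 5 5 6 6 7 7; ≤3: 1 1 2 3 4 5 7 8 10 12 14 16 19 21; ≤4: 1 1 2 3 5 6 9 11 15 18 23 27 34 39; ≤5: 1 1 2 3 5 7 10 13 18 23 30 37 47 57; ≤6: 1 1 2 3 5 7 11 14 20 26 35 44 58 71; ≤7: 1 1 2 3 5 7 11 15 21 28 38 49 65 82. r_7(13) = 82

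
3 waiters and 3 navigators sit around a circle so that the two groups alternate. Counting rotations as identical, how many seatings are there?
Fix one of the waiters: (3-1)! ways for the remaining waiters, × 3! ways for the navigators = 2 × 6 = 12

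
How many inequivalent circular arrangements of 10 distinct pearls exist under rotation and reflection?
(10-1)!/2 = 362880/2 = 181440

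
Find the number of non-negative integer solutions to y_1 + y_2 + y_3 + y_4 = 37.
C(37+4-1, 4-1) = C(40, 3) = 9880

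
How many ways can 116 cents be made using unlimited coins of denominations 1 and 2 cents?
Coefficient of x^116 in 1/(1-x^1) · 1/(1-x^2). Use j coins of 2 for j = 0..⌊116/2⌋ = 58, the rest in 1s: 58 + 1 = 59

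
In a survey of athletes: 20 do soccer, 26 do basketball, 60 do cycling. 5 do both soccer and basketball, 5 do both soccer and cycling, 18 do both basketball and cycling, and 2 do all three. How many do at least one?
|A∪B∪C| = 20+26+60-5-5-18+2 = 80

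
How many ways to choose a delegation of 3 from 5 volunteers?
C(5,3) = 5!/(3!×2!) = 10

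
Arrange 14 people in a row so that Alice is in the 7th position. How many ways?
Fix one position: (14-1)! = 6227020800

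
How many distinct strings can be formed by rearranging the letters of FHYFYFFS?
8! / (1! × 4! × 2! × 1!) = 840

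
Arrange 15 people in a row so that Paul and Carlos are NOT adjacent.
Total - adjacent = 15! - (15-1)!×2 = 1307674368000 - 174356582400 = 1133317785600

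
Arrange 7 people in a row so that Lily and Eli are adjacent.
Treat as block: (7-1)! × 2! = 720 × 2 = 1440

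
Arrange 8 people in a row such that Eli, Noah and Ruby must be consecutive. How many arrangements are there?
Treat the 3 as one block: (8-3+1)! × 3! = 720 × 6 = 4320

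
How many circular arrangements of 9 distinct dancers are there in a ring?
Circular: fix one position, arrange the rest. (9-1)! = 40320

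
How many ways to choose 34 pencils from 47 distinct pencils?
C(47,34) = 47!/(34!×13!) = 140676848445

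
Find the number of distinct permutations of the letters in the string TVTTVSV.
7! / (3! × 1! × 3!) = 140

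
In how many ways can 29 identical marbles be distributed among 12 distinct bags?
C(29+12-1, 12-1) = C(40, 11) = 2311801440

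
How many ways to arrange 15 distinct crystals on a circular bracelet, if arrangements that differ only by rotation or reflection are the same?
(15-1)!/2 = 87178291200/2 = 43589145600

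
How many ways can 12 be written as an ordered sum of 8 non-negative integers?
C(12+8-1, 8-1) = C(19, 7) = 50388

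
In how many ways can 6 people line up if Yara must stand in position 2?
Fix one position: (6-1)! = 120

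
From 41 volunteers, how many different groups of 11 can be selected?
C(41,11) = 41!/(11!×30!) = 3159461968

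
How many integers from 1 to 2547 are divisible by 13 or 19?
⌊2547/13⌋ + ⌊2547/19⌋ - ⌊2547/247⌋ = 195 + 134 - 10 = 319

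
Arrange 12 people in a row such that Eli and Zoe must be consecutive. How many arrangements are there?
Treat the 2 as one block: (12-2+1)! × 2! = 39916800 × 2 = 79833600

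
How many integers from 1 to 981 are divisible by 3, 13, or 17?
⌊981/3⌋+⌊981/13⌋+⌊981/17⌋ - ⌊981/39⌋-⌊981/51⌋-⌊981/221⌋ + ⌊981/663⌋ = 327+75+57 - 25-19-4 + 1 = 412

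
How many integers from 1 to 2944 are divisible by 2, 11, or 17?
⌊2944/2⌋+⌊2944/11⌋+⌊2944/17⌋ - ⌊2944/22⌋-⌊2944/34⌋-⌊2944/187⌋ + ⌊2944/374⌋ = 1472+267+173 - 133-86-15 + 7 = 1685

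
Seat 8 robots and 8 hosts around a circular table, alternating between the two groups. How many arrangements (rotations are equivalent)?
Fix one of the robots: (8-1)! ways for the remaining robots, × 8! ways for the hosts = 5040 × 40320 = 203212800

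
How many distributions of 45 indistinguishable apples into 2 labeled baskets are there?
C(45+2-1, 2-1) = C(46, 1) = 46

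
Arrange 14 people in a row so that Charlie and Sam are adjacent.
Treat as block: (14-1)! × 2! = 6227020800 × 2 = 12454041600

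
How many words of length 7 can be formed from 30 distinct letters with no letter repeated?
P(30,7) = 30!/(30-7)! = 10260432000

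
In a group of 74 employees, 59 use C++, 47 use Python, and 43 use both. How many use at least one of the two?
|A∪B| = |A| + |B| - |A∩B| = 59 + 47 - 43 = 63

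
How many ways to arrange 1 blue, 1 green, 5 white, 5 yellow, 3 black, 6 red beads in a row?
21! / (1! × 1! × 5! × 5! × 3! × 6!) = 821292151680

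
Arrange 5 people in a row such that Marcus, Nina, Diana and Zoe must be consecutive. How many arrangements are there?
Treat the 4 as one block: (5-4+1)! × 4! = 2 × 24 = 48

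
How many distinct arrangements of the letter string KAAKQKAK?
8! / (4! × 3! × 1!) = 280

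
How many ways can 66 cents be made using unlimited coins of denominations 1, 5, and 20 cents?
Coefficient of x^66 in 1/(1-x^1) · 1/(1-x^5) · 1/(1-x^20). Case on j = number of 20-cent coins (j = 0..3); remainder r = 66 - 20j is made from {1,5} in ⌊r/5⌋+1 ways. r = 66, 46, 26, 6 → 14 + 10 + 6 + 2 = 32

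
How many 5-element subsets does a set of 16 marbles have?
C(16,5) = 16!/(5!×11!) = 4368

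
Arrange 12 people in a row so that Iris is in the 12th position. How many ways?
Fix one position: (12-1)! = 39916800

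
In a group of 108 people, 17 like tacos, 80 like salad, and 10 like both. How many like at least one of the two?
|A∪B| = |A| + |B| - |A∩B| = 17 + 80 - 10 = 87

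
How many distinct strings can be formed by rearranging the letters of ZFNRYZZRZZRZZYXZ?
16! / (3! × 1! × 1! × 2! × 1! × 8!) = 43243200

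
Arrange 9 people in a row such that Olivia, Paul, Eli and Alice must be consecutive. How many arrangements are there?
Treat the 4 as one block: (9-4+1)! × 4! = 720 × 24 = 17280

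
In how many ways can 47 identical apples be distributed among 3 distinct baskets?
C(47+3-1, 3-1) = C(49, 2) = 1176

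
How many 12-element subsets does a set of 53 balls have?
C(53,12) = 53!/(12!×41!) = 266783135710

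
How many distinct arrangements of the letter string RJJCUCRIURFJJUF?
15! / (2! × 4! × 3! × 1! × 3! × 2!) = 378378000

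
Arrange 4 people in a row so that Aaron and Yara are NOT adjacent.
Total - adjacent = 4! - (4-1)!×2 = 24 - 12 = 12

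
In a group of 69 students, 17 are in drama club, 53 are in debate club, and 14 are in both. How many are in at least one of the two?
|A∪B| = |A| + |B| - |A∩B| = 17 + 53 - 14 = 56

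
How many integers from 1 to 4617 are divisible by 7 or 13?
⌊4617/7⌋ + ⌊4617/13⌋ - ⌊4617/91⌋ = 659 + 355 - 50 = 964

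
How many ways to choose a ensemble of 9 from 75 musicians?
C(75,9) = 75!/(9!×66!) = 125595622175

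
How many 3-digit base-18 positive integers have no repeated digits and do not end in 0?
Last digit: 17 nonzero choices. First digit: 16 (nonzero, ≠last). Middle 1: P(16,1) = 16. Total = 4352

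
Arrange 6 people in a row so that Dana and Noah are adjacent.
Treat as block: (6-1)! × 2! = 120 × 2 = 240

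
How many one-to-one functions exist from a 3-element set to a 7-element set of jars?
P(7,3) = 7!/(7-3)! = 210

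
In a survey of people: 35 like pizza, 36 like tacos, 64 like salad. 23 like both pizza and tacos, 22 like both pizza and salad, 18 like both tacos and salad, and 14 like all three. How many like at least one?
|A∪B∪C| = 35+36+64-23-22-18+14 = 86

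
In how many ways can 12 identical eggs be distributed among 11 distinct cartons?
C(12+11-1, 11-1) = C(22, 10) = 646646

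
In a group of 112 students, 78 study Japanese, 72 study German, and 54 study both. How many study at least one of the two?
|A∪B| = |A| + |B| - |A∩B| = 78 + 72 - 54 = 96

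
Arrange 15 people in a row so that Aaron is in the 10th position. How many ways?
Fix one position: (15-1)! = 87178291200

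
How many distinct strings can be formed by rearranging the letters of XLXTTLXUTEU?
11! / (1! × 2! × 2! × 3! × 3!) = 277200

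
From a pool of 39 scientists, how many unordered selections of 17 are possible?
C(39,17) = 39!/(17!×22!) = 51021117810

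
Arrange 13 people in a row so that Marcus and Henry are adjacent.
Treat as block: (13-1)! × 2! = 479001600 × 2 = 958003200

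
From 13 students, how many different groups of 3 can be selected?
C(13,3) = 13!/(3!×10!) = 286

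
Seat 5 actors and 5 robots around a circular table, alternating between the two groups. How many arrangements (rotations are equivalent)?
Fix one of the actors: (5-1)! ways for the remaining actors, × 5! ways for the robots = 24 × 120 = 2880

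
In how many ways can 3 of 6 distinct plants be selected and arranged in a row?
P(6,3) = 6!/(6-3)! = 120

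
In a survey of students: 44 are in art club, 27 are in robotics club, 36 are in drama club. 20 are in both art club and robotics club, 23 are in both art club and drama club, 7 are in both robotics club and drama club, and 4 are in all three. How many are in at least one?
|A∪B∪C| = 44+27+36-20-23-7+4 = 61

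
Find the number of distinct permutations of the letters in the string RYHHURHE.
8! / (2! × 1! × 1! × 3! × 1!) = 3360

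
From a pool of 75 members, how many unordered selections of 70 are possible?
C(75,70) = 75!/(70!×5!) = 17259390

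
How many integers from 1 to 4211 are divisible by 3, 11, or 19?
⌊4211/3⌋+⌊4211/11⌋+⌊4211/19⌋ - ⌊4211/33⌋-⌊4211/57⌋-⌊4211/209⌋ + ⌊4211/627⌋ = 1403+382+221 - 127-73-20 + 6 = 1792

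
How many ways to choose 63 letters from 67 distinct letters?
C(67,63) = 67!/(63!×4!) = 766480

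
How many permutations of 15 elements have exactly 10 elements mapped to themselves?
Choose the 10 fixed points C(15,10) = 3003, derange the rest: !5 = Σ_{j=0}^{5} (-1)^j·5!/j! = 120 - 120 + 60 - 20 + 5 - 1 = 44. Product = 3003 × 44 = 132132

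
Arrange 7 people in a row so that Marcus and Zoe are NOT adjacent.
Total - adjacent = 7! - (7-1)!×2 = 5040 - 1440 = 3600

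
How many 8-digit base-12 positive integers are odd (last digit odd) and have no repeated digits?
Last∈{1,3,5,7,9,11}. Last=0: 0. Last nonzero: 6×10×P(10,6) = 9072000. Total = 9072000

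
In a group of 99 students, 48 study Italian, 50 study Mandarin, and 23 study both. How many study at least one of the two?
|A∪B| = |A| + |B| - |A∩B| = 48 + 50 - 23 = 75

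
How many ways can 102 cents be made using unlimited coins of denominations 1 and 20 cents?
Coefficient of x^102 in 1/(1-x^1) · 1/(1-x^20). Use j coins of 20 for j = 0..⌊102/20⌋ = 5, the rest in 1s: 5 + 1 = 6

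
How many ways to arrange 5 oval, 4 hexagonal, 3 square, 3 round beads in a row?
15! / (5! × 4! × 3! × 3!) = 12612600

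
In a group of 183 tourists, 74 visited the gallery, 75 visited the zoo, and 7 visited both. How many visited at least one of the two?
|A∪B| = |A| + |B| - |A∩B| = 74 + 75 - 7 = 142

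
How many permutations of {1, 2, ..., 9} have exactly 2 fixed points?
Choose the 2 fixed points C(9,2) = 36, derange the rest: !7 = Σ_{j=0}^{7} (-1)^j·7!/j! = 5040 - 5040 + 2520 - 840 + 210 - 42 + 7 - 1 = 1854. Product = 36 × 1854 = 66744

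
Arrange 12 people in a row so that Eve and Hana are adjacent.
Treat as block: (12-1)! × 2! = 39916800 × 2 = 79833600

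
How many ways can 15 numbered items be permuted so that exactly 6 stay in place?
Choose the 6 fixed points C(15,6) = 5005, derange the rest: !9 = Σ_{j=0}^{9} (-1)^j·9!/j! = 362880 - 362880 + 181440 - 60480 + 15120 - 3024 + 504 - 72 + 9 - 1 = 133496. Product = 5005 × 133496 = 668147480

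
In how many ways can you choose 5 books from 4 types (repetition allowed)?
C(5+4-1, 4-1) = C(8, 3) = 56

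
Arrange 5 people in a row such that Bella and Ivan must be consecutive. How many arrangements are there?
Treat the 2 as one block: (5-2+1)! × 2! = 24 × 2 = 48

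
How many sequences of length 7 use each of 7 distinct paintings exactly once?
7! = 5040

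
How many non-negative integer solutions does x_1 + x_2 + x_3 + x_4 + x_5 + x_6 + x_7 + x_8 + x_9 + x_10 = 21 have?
C(21+10-1, 10-1) = C(30, 9) = 14307150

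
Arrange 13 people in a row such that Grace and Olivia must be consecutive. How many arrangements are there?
Treat the 2 as one block: (13-2+1)! × 2! = 479001600 × 2 = 958003200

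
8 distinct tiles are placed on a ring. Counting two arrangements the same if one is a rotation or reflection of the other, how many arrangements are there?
(8-1)!/2 = 5040/2 = 2520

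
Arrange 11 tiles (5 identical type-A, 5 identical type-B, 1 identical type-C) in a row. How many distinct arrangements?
11! / (5! × 5! × 1!) = 2772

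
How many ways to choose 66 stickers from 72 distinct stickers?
C(72,66) = 72!/(66!×6!) = 156238908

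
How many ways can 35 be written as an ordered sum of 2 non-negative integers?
C(35+2-1, 2-1) = C(36, 1) = 36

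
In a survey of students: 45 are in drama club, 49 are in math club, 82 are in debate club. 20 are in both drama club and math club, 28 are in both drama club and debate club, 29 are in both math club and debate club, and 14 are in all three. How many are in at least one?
|A∪B∪C| = 45+49+82-20-28-29+14 = 113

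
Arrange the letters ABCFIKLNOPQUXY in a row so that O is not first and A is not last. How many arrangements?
By inclusion-exclusion: 14! - 2×(14-1)! + (14-2)! = 87178291200 - 12454041600 + 479001600 = 75203251200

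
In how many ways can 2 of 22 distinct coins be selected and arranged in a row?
P(22,2) = 22!/(22-2)! = 462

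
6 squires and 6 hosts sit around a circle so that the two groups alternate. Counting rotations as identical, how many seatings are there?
Fix one of the squires: (6-1)! ways for the remaining squires, × 6! ways for the hosts = 120 × 720 = 86400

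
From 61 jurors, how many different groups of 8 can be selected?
C(61,8) = 61!/(8!×53!) = 2944827765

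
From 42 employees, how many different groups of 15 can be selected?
C(42,15) = 42!/(15!×27!) = 98672427616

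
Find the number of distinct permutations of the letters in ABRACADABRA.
11! / (5! × 2! × 2! × 1! × 1!) = 83160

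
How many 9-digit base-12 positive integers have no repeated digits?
First digit: 11 choices (nonzero). Then descending: 11 × 11 × 10 × 9 × 8 × 7 × 6 × 5 × 4 = 73180800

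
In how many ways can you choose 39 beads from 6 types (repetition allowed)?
C(39+6-1, 6-1) = C(44, 5) = 1086008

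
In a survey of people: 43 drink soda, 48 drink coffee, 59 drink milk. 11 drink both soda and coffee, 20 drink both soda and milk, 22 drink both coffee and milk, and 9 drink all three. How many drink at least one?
|A∪B∪C| = 43+48+59-11-20-22+9 = 106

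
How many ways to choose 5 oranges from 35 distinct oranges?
C(35,5) = 35!/(5!×30!) = 324632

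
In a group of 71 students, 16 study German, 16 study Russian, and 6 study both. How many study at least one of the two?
|A∪B| = |A| + |B| - |A∩B| = 16 + 16 - 6 = 26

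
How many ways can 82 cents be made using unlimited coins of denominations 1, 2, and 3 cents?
Coefficient of x^82 in 1/(1-x^1) · 1/(1-x^2) · 1/(1-x^3). Case on j = number of 3-cent coins (j = 0..27); remainder r = 82 - 3j is made from {1,2} in ⌊r/2⌋+1 ways. r = 82, 79, 76, 73, 70, 67, 64, 61, 58, 55, 52, 49, 46, 43, 40, 37, 34, 31, 28, 25, 22, 19, 16, 13, 10, 7, 4, 1 → 42 + 40 + 39 + 37 + 36 + 34 + 33 + 31 + 30 + 28 + 27 + 25 + 24 + 22 + 21 + 19 + 18 + 16 + 15 + 13 + 12 + 10 + 9 + 7 + 6 + 4 + 3 + 1 = 602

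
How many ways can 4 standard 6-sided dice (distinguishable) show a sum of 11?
Coefficient of x^11 in (x + x² + ... + x^6)^4. By inclusion-exclusion on dice exceeding 6: Σ_j (-1)^j C(4,j)·C(11-1-6j, 3) = C(4,0)·C(10,3) - C(4,1)·C(4,3) = 1·120 - 4·4 = 104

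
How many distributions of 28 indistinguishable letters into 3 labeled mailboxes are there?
C(28+3-1, 3-1) = C(30, 2) = 435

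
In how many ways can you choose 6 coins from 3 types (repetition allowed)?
C(6+3-1, 3-1) = C(8, 2) = 28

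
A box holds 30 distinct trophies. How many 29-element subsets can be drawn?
C(30,29) = 30!/(29!×1!) = 30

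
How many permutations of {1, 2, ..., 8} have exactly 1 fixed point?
Choose the 1 fixed point C(8,1) = 8, derange the rest: !7 = Σ_{j=0}^{7} (-1)^j·7!/j! = 5040 - 5040 + 2520 - 840 + 210 - 42 + 7 - 1 = 1854. Product = 8 × 1854 = 14832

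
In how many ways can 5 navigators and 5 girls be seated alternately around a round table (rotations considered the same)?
Fix one of the navigators: (5-1)! ways for the remaining navigators, × 5! ways for the girls = 24 × 120 = 2880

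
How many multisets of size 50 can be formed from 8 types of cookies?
C(50+8-1, 8-1) = C(57, 7) = 264385836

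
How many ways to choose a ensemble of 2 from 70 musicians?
C(70,2) = 70!/(2!×68!) = 2415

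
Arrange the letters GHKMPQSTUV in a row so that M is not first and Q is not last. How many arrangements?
By inclusion-exclusion: 10! - 2×(10-1)! + (10-2)! = 3628800 - 725760 + 40320 = 2943360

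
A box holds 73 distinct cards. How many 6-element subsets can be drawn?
C(73,6) = 73!/(6!×67!) = 170230452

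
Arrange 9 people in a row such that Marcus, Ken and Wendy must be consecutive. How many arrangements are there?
Treat the 3 as one block: (9-3+1)! × 3! = 5040 × 6 = 30240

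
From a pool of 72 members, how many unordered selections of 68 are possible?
C(72,68) = 72!/(68!×4!) = 1028790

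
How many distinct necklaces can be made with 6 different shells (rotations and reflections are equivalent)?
(6-1)!/2 = 120/2 = 60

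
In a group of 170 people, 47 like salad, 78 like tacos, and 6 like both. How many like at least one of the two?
|A∪B| = |A| + |B| - |A∩B| = 47 + 78 - 6 = 119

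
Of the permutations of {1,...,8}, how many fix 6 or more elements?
Exactly j fixed points: C(8,j)·!(8-j); sum over j ≥ 6 (derangement numbers via !m = (m-1)·(!(m-1) + !(m-2)): !0..!2 = 1, 0, 1). Σ_{j=6}^{8} C(8,j)·!(8-j) = C(8,6)·!2 + C(8,7)·!1 + C(8,8)·!0 = 28·1 + 8·0 + 1·1 = 29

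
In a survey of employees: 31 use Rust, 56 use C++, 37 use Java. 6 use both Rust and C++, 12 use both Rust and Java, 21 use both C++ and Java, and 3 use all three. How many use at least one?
|A∪B∪C| = 31+56+37-6-12-21+3 = 88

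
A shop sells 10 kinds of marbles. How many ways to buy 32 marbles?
C(32+10-1, 10-1) = C(41, 9) = 350343565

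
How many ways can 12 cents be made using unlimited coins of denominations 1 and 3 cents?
Coefficient of x^12 in 1/(1-x^1) · 1/(1-x^3). Use j coins of 3 for j = 0..⌊12/3⌋ = 4, the rest in 1s: 4 + 1 = 5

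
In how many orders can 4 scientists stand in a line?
4! = 24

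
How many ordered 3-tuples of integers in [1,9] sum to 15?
Coefficient of x^15 in (x + x² + ... + x^9)^3. By inclusion-exclusion on dice exceeding 9: Σ_j (-1)^j C(3,j)·C(15-1-9j, 2) = C(3,0)·C(14,2) - C(3,1)·C(5,2) = 1·91 - 3·10 = 61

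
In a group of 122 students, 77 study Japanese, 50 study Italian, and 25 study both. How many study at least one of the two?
|A∪B| = |A| + |B| - |A∩B| = 77 + 50 - 25 = 102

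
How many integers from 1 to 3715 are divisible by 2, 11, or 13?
⌊3715/2⌋+⌊3715/11⌋+⌊3715/13⌋ - ⌊3715/22⌋-⌊3715/26⌋-⌊3715/143⌋ + ⌊3715/286⌋ = 1857+337+285 - 168-142-25 + 12 = 2156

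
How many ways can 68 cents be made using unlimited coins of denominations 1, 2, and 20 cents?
Coefficient of x^68 in 1/(1-x^1) · 1/(1-x^2) · 1/(1-x^20). Case on j = number of 20-cent coins (j = 0..3); remainder r = 68 - 20j is made from {1,2} in ⌊r/2⌋+1 ways. r = 68, 48, 28, 8 → 35 + 25 + 15 + 5 = 80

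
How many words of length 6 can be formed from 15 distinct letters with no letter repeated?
P(15,6) = 15!/(15-6)! = 3603600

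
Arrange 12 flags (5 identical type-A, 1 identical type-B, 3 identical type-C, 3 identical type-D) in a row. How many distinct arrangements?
12! / (5! × 1! × 3! × 3!) = 110880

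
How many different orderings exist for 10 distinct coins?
10! = 3628800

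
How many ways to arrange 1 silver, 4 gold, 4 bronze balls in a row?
9! / (1! × 4! × 4!) = 630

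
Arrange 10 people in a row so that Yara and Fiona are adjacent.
Treat as block: (10-1)! × 2! = 362880 × 2 = 725760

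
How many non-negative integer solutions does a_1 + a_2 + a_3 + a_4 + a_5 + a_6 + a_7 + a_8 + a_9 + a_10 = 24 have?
C(24+10-1, 10-1) = C(33, 9) = 38567100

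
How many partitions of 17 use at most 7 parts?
By conjugation, equals partitions of 17 into parts ≤ 7. Let r_j(i) = number of partitions of i into parts ≤ j, for i = 0..17. r_1(i) = 1 for all i; r_j(i) = r_{j-1}(i) + r_j(i-j). Rows j = 2..7: ≤2: 1 1 2 2 3 3 4 4 5 5 6 6 7 7 8 8 9 9; ≤3: 1 1 2 3 4 5 7 8 10 12 14 16 19 21 24 27 30 33; ≤4: 1 1 2 3 5 6 9 11 15 18 23 27 34 39 47 54 64 72; ≤5: 1 1 2 3 5 7 10 13 18 23 30 37 47 57 70 84 101 119; ≤6: 1 1 2 3 5 7 11 14 20 26 35 44 58 71 90 110 136 163; ≤7: 1 1 2 3 5 7 11 15 21 28 38 49 65 82 105 131 164 201. r_7(17) = 201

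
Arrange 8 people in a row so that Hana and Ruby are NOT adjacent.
Total - adjacent = 8! - (8-1)!×2 = 40320 - 10080 = 30240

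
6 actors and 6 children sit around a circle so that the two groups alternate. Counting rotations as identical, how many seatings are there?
Fix one of the actors: (6-1)! ways for the remaining actors, × 6! ways for the children = 120 × 720 = 86400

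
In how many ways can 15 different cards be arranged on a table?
15! = 1307674368000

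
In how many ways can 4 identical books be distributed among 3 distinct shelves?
C(4+3-1, 3-1) = C(6, 2) = 15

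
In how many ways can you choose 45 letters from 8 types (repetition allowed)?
C(45+8-1, 8-1) = C(52, 7) = 133784560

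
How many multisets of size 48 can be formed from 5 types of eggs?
C(48+5-1, 5-1) = C(52, 4) = 270725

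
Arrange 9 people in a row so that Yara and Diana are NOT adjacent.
Total - adjacent = 9! - (9-1)!×2 = 362880 - 80640 = 282240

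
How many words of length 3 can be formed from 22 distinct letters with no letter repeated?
P(22,3) = 22!/(22-3)! = 9240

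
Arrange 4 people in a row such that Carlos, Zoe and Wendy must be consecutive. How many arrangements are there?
Treat the 3 as one block: (4-3+1)! × 3! = 2 × 6 = 12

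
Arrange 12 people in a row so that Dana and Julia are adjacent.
Treat as block: (12-1)! × 2! = 39916800 × 2 = 79833600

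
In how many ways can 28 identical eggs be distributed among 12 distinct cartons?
C(28+12-1, 12-1) = C(39, 11) = 1676056044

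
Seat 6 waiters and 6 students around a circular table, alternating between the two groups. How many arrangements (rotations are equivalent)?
Fix one of the waiters: (6-1)! ways for the remaining waiters, × 6! ways for the students = 120 × 720 = 86400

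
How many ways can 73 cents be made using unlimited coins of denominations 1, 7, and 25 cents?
Coefficient of x^73 in 1/(1-x^1) · 1/(1-x^7) · 1/(1-x^25). Case on j = number of 25-cent coins (j = 0..2); remainder r = 73 - 25j is made from {1,7} in ⌊r/7⌋+1 ways. r = 73, 48, 23 → 11 + 7 + 4 = 22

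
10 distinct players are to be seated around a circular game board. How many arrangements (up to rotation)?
Circular: fix one position, arrange the rest. (10-1)! = 362880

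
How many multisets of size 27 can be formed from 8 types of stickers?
C(27+8-1, 8-1) = C(34, 7) = 5379616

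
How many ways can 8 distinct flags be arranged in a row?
8! = 40320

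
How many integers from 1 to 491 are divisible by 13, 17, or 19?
⌊491/13⌋+⌊491/17⌋+⌊491/19⌋ - ⌊491/221⌋-⌊491/247⌋-⌊491/323⌋ + ⌊491/4199⌋ = 37+28+25 - 2-1-1 + 0 = 86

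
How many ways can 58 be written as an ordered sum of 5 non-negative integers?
C(58+5-1, 5-1) = C(62, 4) = 557845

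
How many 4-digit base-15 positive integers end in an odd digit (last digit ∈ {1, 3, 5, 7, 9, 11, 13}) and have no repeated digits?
Last∈{1,3,5,7,9,11,13}. Last=0: 0. Last nonzero: 7×13×P(13,2) = 14196. Total = 14196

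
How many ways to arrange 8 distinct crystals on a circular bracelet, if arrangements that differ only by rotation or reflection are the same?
(8-1)!/2 = 5040/2 = 2520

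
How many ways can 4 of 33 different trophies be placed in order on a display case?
P(33,4) = 33!/(33-4)! = 982080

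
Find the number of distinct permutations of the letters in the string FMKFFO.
6! / (1! × 3! × 1! × 1!) = 120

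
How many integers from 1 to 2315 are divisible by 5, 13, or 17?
⌊2315/5⌋+⌊2315/13⌋+⌊2315/17⌋ - ⌊2315/65⌋-⌊2315/85⌋-⌊2315/221⌋ + ⌊2315/1105⌋ = 463+178+136 - 35-27-10 + 2 = 707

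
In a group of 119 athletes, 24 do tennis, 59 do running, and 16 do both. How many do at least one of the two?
|A∪B| = |A| + |B| - |A∩B| = 24 + 59 - 16 = 67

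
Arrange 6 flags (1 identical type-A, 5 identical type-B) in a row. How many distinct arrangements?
6! / (1! × 5!) = 6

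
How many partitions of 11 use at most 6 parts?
By conjugation, equals partitions of 11 into parts ≤ 6. Let r_j(i) = number of partitions of i into parts ≤ j, for i = 0..11. r_1(i) = 1 for all i; r_j(i) = r_{j-1}(i) + r_j(i-j). Rows j = 2..6: ≤2: 1 1 2 2 3 3 4 4 5 5 6 6; ≤3: 1 1 2 3 4 5 7 8 10 12 14 16; ≤4: 1 1 2 3 5 6 9 11 15 18 23 27; ≤5: 1 1 2 3 5 7 10 13 18 23 30 37; ≤6: 1 1 2 3 5 7 11 14 20 26 35 44. r_6(11) = 44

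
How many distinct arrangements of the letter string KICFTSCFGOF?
11! / (1! × 3! × 1! × 2! × 1! × 1! × 1! × 1!) = 3326400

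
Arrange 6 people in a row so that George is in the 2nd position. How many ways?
Fix one position: (6-1)! = 120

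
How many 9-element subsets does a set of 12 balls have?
C(12,9) = 12!/(9!×3!) = 220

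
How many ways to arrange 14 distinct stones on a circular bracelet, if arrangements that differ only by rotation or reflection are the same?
(14-1)!/2 = 6227020800/2 = 3113510400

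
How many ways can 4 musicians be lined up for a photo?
4! = 24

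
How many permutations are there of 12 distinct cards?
12! = 479001600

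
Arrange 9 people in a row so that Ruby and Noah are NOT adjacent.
Total - adjacent = 9! - (9-1)!×2 = 362880 - 80640 = 282240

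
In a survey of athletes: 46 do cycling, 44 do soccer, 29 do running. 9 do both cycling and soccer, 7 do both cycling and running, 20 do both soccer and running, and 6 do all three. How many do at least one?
|A∪B∪C| = 46+44+29-9-7-20+6 = 89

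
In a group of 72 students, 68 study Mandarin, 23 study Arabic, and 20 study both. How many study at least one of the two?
|A∪B| = |A| + |B| - |A∩B| = 68 + 23 - 20 = 71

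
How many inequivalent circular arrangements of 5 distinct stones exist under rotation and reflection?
(5-1)!/2 = 24/2 = 12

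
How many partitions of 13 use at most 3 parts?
By conjugation, equals partitions of 13 into parts ≤ 3. Let r_j(i) = number of partitions of i into parts ≤ j, for i = 0..13. r_1(i) = 1 for all i; r_j(i) = r_{j-1}(i) + r_j(i-j). Rows j = 2..3: ≤2: 1 1 2 2 3 3 4 4 5 5 6 6 7 7; ≤3: 1 1 2 3 4 5 7 8 10 12 14 16 19 21. r_3(13) = 21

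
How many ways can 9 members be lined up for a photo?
9! = 362880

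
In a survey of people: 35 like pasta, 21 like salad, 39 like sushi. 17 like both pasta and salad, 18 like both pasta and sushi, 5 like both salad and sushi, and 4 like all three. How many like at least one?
|A∪B∪C| = 35+21+39-17-18-5+4 = 59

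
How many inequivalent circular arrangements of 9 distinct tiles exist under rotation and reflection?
(9-1)!/2 = 40320/2 = 20160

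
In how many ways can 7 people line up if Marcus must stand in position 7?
Fix one position: (7-1)! = 720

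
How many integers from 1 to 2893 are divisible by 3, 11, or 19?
⌊2893/3⌋+⌊2893/11⌋+⌊2893/19⌋ - ⌊2893/33⌋-⌊2893/57⌋-⌊2893/209⌋ + ⌊2893/627⌋ = 964+263+152 - 87-50-13 + 4 = 1233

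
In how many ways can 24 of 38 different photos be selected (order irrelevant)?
C(38,24) = 38!/(24!×14!) = 9669554100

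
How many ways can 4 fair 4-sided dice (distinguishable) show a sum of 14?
Coefficient of x^14 in (x + x² + ... + x^4)^4. By inclusion-exclusion on dice exceeding 4: Σ_j (-1)^j C(4,j)·C(14-1-4j, 3) = C(4,0)·C(13,3) - C(4,1)·C(9,3) + C(4,2)·C(5,3) = 1·286 - 4·84 + 6·10 = 10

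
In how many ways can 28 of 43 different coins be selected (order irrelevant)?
C(43,28) = 43!/(28!×15!) = 151532656696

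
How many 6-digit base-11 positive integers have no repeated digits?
First digit: 10 choices (nonzero). Then descending: 10 × 10 × 9 × 8 × 7 × 6 = 302400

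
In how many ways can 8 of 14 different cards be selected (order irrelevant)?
C(14,8) = 14!/(8!×6!) = 3003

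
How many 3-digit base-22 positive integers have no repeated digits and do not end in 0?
Last digit: 21 nonzero choices. First digit: 20 (nonzero, ≠last). Middle 1: P(20,1) = 20. Total = 8400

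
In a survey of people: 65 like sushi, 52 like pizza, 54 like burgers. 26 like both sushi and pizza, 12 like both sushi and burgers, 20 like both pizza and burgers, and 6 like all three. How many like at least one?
|A∪B∪C| = 65+52+54-26-12-20+6 = 119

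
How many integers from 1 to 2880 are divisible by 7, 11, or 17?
⌊2880/7⌋+⌊2880/11⌋+⌊2880/17⌋ - ⌊2880/77⌋-⌊2880/119⌋-⌊2880/187⌋ + ⌊2880/1309⌋ = 411+261+169 - 37-24-15 + 2 = 767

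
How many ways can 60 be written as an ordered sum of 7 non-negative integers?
C(60+7-1, 7-1) = C(66, 6) = 90858768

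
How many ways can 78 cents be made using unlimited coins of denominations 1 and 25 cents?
Coefficient of x^78 in 1/(1-x^1) · 1/(1-x^25). Use j coins of 25 for j = 0..⌊78/25⌋ = 3, the rest in 1s: 3 + 1 = 4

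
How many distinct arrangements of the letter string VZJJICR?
7! / (2! × 1! × 1! × 1! × 1! × 1!) = 2520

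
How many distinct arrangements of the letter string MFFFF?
5! / (1! × 4!) = 5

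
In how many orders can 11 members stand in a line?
11! = 39916800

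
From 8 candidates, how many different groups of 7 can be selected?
C(8,7) = 8!/(7!×1!) = 8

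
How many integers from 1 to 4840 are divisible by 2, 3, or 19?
⌊4840/2⌋+⌊4840/3⌋+⌊4840/19⌋ - ⌊4840/6⌋-⌊4840/38⌋-⌊4840/57⌋ + ⌊4840/114⌋ = 2420+1613+254 - 806-127-84 + 42 = 3312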